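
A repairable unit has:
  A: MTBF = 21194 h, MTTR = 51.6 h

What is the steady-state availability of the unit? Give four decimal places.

0.9976

A(A) = MTBF/(MTBF+MTTR) = 21194/(21194+51.6) = 0.9976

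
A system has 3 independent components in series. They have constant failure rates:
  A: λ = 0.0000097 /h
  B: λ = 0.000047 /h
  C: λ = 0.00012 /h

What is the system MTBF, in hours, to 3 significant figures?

5660

Series of exponential components: λ_sys = Σ λ_i
λ_sys = 0.0000097 + 0.000047 + 0.00012 = 1.7670e-04 /h
MTBF = 1 / λ_sys = 5660 h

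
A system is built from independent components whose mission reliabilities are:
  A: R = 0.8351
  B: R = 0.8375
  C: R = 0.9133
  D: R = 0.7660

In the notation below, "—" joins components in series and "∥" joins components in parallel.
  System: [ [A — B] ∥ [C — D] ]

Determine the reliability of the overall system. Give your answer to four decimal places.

Series (A and B): 0.835100 × 0.837500 = 0.699396
Series (C and D): 0.913300 × 0.766000 = 0.699588
Parallel ([0.699396] and [0.699588]): 1 − (1 − 0.699396)(1 − 0.699588) = 0.9097

0.9097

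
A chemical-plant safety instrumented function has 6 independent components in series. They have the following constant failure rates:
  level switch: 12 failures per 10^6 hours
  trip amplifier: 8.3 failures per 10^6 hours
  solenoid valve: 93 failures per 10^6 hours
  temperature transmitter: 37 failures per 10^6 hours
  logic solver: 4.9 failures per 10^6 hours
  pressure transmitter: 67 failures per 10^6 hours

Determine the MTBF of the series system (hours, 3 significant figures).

Series of exponential components: λ_sys = Σ λ_i
λ_sys = 0.000012 + 0.0000083 + 0.000093 + 0.000037 + 0.0000049 + 0.000067 = 2.2220e-04 /h
MTBF = 1 / λ_sys = 4500 h

4500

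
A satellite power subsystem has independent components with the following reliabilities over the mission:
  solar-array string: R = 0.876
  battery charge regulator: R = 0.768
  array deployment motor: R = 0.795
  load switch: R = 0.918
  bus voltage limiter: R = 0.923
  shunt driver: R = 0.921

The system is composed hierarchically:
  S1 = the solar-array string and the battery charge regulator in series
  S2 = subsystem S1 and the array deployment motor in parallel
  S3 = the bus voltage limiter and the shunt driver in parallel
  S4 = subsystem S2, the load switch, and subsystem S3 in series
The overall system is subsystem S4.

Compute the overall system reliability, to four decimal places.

0.8512

Series (solar-array string and battery charge regulator): 0.876000 × 0.768000 = 0.672768
Parallel ([0.672768] and array deployment motor): 1 − (1 − 0.672768)(1 − 0.795000) = 0.932917
Parallel (bus voltage limiter and shunt driver): 1 − (1 − 0.923000)(1 − 0.921000) = 0.993917
Series ([0.932917], load switch, and [0.993917]): 0.932917 × 0.918000 × 0.993917 = 0.8512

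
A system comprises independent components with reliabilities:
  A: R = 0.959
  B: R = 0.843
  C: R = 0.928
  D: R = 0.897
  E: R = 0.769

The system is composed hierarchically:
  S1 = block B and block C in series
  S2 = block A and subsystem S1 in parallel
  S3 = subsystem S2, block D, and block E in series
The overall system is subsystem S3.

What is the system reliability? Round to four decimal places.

0.6836

Series (B and C): 0.843000 × 0.928000 = 0.782304
Parallel (A and [0.782304]): 1 − (1 − 0.959000)(1 − 0.782304) = 0.991074
Series ([0.991074], D, and E): 0.991074 × 0.897000 × 0.769000 = 0.6836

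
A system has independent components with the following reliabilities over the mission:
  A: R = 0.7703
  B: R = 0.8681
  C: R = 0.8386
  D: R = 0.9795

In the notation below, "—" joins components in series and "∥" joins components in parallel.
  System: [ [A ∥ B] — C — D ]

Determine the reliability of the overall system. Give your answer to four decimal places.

0.7965

Parallel (A and B): 1 − (1 − 0.770300)(1 − 0.868100) = 0.969703
Series ([0.969703], C, and D): 0.969703 × 0.838600 × 0.979500 = 0.7965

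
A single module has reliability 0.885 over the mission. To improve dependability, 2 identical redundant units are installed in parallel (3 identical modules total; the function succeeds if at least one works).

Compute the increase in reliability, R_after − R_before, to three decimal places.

0.113

R_before = 0.885
R_after = 1 − (1 − 0.885)^3 = 0.998
ΔR = 0.998 − 0.885 = 0.113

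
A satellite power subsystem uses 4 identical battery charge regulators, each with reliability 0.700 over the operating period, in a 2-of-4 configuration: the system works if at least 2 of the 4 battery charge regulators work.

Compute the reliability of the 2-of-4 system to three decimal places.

0.916

R = Σ_{i=2}^{4} C(4,i) p^i (1−p)^{4−i} with p = 0.700
C(4,2)·0.700^2·0.300^2 = 0.26460
C(4,3)·0.700^3·0.300^1 = 0.41160
C(4,4)·0.700^4·0.300^0 = 0.24010
Sum = 0.916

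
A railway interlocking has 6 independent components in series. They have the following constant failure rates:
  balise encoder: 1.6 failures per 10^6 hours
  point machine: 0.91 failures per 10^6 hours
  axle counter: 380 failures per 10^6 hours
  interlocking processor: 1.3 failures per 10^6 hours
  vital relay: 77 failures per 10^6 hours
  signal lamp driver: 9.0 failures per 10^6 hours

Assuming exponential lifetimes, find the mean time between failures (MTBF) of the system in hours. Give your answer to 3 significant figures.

Series of exponential components: λ_sys = Σ λ_i
λ_sys = 0.0000016 + 0.00000091 + 0.00038 + 0.0000013 + 0.000077 + 0.0000090 = 4.6981e-04 /h
MTBF = 1 / λ_sys = 2130 h

2130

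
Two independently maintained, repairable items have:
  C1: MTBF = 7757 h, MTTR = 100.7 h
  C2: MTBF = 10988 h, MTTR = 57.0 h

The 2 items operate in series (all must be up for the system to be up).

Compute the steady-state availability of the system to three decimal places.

0.982

A(C1) = MTBF/(MTBF+MTTR) = 7757/(7757+100.7) = 0.987185
A(C2) = MTBF/(MTBF+MTTR) = 10988/(10988+57.0) = 0.994839
Series availability: 0.987185 × 0.994839 = 0.982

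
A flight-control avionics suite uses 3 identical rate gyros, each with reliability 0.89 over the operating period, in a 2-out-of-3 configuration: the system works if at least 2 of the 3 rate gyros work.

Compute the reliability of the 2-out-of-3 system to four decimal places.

0.9664

R = Σ_{i=2}^{3} C(3,i) p^i (1−p)^{3−i} with p = 0.89
C(3,2)·0.89^2·0.11^1 = 0.261393
C(3,3)·0.89^3·0.11^0 = 0.704969
Sum = 0.9664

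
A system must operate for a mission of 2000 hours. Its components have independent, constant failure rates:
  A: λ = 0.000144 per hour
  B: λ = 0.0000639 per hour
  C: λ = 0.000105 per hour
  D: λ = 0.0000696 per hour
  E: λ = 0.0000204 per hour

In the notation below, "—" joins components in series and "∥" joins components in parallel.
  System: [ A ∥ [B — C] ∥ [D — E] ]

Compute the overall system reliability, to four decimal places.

0.9882

R(A) = exp(−0.000144 × 2000) = 0.749762
R(B) = exp(−0.0000639 × 2000) = 0.880029
R(C) = exp(−0.000105 × 2000) = 0.810584
R(D) = exp(−0.0000696 × 2000) = 0.870054
R(E) = exp(−0.0000204 × 2000) = 0.960021
Series (B and C): 0.880029 × 0.810584 = 0.713337
Series (D and E): 0.870054 × 0.960021 = 0.835270
Parallel (A, [0.713337], and [0.835270]): 1 − (1 − 0.749762)(1 − 0.713337)(1 − 0.835270) = 0.9882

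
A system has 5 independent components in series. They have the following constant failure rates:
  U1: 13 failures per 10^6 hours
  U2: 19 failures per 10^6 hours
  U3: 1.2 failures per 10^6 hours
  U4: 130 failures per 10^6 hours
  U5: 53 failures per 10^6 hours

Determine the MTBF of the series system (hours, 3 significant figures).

Series of exponential components: λ_sys = Σ λ_i
λ_sys = 0.000013 + 0.000019 + 0.0000012 + 0.00013 + 0.000053 = 2.1620e-04 /h
MTBF = 1 / λ_sys = 4630 h

4630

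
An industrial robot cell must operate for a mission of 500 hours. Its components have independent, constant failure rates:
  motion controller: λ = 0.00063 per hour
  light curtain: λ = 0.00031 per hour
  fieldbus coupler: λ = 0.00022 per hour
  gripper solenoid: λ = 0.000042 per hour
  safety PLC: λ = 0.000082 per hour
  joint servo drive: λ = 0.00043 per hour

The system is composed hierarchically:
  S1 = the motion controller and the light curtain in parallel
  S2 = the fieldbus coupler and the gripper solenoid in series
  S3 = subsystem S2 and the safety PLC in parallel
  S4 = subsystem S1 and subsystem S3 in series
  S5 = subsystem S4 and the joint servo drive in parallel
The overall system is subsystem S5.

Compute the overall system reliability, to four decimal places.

R(motion controller) = exp(−0.00063 × 500) = 0.729789
R(light curtain) = exp(−0.00031 × 500) = 0.856415
R(fieldbus coupler) = exp(−0.00022 × 500) = 0.895834
R(gripper solenoid) = exp(−0.000042 × 500) = 0.979219
R(safety PLC) = exp(−0.000082 × 500) = 0.959829
R(joint servo drive) = exp(−0.00043 × 500) = 0.806541
Parallel (motion controller and light curtain): 1 − (1 − 0.729789)(1 − 0.856415) = 0.961202
Series (fieldbus coupler and gripper solenoid): 0.895834 × 0.979219 = 0.877218
Parallel ([0.877218] and safety PLC): 1 − (1 − 0.877218)(1 − 0.959829) = 0.995068
Series ([0.961202] and [0.995068]): 0.961202 × 0.995068 = 0.956461
Parallel ([0.956461] and joint servo drive): 1 − (1 − 0.956461)(1 − 0.806541) = 0.9916

0.9916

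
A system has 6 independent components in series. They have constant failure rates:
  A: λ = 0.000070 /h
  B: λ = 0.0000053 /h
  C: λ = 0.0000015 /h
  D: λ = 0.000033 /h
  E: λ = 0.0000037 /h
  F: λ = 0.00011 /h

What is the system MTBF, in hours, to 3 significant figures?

Series of exponential components: λ_sys = Σ λ_i
λ_sys = 0.000070 + 0.0000053 + 0.0000015 + 0.000033 + 0.0000037 + 0.00011 = 2.2350e-04 /h
MTBF = 1 / λ_sys = 4470 h

4470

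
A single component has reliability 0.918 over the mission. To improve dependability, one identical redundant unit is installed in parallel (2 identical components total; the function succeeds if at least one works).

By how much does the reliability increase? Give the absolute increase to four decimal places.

R_before = 0.918
R_after = 1 − (1 − 0.918)^2 = 0.9933
ΔR = 0.9933 − 0.918 = 0.0753

0.0753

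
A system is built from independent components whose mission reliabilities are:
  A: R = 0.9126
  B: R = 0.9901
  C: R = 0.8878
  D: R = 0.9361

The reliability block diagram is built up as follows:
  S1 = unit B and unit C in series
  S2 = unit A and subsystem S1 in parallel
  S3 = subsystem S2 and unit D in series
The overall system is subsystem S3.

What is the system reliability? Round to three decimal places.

0.926

Series (B and C): 0.99010 × 0.88780 = 0.87901
Parallel (A and [0.87901]): 1 − (1 − 0.91260)(1 − 0.87901) = 0.98943
Series ([0.98943] and D): 0.98943 × 0.93610 = 0.926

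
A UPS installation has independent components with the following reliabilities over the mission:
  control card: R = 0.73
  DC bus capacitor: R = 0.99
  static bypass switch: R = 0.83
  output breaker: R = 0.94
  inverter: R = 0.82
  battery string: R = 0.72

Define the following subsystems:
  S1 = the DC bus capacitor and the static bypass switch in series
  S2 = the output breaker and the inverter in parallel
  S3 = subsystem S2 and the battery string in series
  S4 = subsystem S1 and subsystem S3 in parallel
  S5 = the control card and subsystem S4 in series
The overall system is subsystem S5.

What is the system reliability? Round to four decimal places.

0.6925

Series (DC bus capacitor and static bypass switch): 0.990000 × 0.830000 = 0.821700
Parallel (output breaker and inverter): 1 − (1 − 0.940000)(1 − 0.820000) = 0.989200
Series ([0.989200] and battery string): 0.989200 × 0.720000 = 0.712224
Parallel ([0.821700] and [0.712224]): 1 − (1 − 0.821700)(1 − 0.712224) = 0.948690
Series (control card and [0.948690]): 0.730000 × 0.948690 = 0.6925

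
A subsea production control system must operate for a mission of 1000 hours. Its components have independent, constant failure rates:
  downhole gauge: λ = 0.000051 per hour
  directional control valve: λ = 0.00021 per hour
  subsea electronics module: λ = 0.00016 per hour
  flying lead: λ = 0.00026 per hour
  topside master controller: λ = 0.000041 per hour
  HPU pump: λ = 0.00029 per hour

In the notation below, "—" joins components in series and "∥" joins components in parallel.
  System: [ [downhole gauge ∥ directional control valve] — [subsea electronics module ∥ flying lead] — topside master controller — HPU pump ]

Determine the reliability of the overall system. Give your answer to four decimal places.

0.6874

R(downhole gauge) = exp(−0.000051 × 1000) = 0.950279
R(directional control valve) = exp(−0.00021 × 1000) = 0.810584
R(subsea electronics module) = exp(−0.00016 × 1000) = 0.852144
R(flying lead) = exp(−0.00026 × 1000) = 0.771052
R(topside master controller) = exp(−0.000041 × 1000) = 0.959829
R(HPU pump) = exp(−0.00029 × 1000) = 0.748264
Parallel (downhole gauge and directional control valve): 1 − (1 − 0.950279)(1 − 0.810584) = 0.990582
Parallel (subsea electronics module and flying lead): 1 − (1 − 0.852144)(1 − 0.771052) = 0.966149
Series ([0.990582], [0.966149], topside master controller, and HPU pump): 0.990582 × 0.966149 × 0.959829 × 0.748264 = 0.6874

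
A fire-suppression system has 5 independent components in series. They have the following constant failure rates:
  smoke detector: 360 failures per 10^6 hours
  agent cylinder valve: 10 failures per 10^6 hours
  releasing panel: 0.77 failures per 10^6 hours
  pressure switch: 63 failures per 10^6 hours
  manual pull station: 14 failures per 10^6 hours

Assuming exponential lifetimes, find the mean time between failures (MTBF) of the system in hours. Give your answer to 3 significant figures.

2230

Series of exponential components: λ_sys = Σ λ_i
λ_sys = 0.00036 + 0.000010 + 0.00000077 + 0.000063 + 0.000014 = 4.4777e-04 /h
MTBF = 1 / λ_sys = 2230 h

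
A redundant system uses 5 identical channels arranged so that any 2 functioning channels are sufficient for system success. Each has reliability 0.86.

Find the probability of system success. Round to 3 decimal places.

0.998

R = Σ_{i=2}^{5} C(5,i) p^i (1−p)^{5−i} with p = 0.86
C(5,2)·0.86^2·0.14^3 = 0.02029
C(5,3)·0.86^3·0.14^2 = 0.12467
C(5,4)·0.86^4·0.14^1 = 0.38291
C(5,5)·0.86^5·0.14^0 = 0.47043
Sum = 0.998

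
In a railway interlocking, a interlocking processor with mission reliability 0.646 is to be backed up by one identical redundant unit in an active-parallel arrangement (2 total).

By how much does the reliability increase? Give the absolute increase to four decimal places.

0.2287

R_before = 0.646
R_after = 1 − (1 − 0.646)^2 = 0.8747
ΔR = 0.8747 − 0.646 = 0.2287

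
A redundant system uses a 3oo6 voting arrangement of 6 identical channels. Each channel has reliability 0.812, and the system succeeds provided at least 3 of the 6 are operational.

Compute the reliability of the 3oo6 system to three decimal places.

0.986

R = Σ_{i=3}^{6} C(6,i) p^i (1−p)^{6−i} with p = 0.812
C(6,3)·0.812^3·0.188^3 = 0.07115
C(6,4)·0.812^4·0.188^2 = 0.23048
C(6,5)·0.812^5·0.188^1 = 0.39819
C(6,6)·0.812^6·0.188^0 = 0.28664
Sum = 0.986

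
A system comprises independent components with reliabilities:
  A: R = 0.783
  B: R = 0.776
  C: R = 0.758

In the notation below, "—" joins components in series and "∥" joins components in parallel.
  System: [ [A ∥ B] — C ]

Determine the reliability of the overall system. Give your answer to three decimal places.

Parallel (A and B): 1 − (1 − 0.78300)(1 − 0.77600) = 0.95139
Series ([0.95139] and C): 0.95139 × 0.75800 = 0.721

0.721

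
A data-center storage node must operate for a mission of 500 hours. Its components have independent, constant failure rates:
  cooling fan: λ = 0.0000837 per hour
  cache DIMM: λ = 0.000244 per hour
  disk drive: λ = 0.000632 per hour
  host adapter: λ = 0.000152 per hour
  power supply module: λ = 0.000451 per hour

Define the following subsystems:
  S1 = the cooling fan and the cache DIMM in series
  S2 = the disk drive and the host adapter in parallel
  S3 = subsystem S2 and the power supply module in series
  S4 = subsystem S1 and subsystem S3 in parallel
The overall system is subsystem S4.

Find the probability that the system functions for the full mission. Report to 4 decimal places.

0.9671

R(cooling fan) = exp(−0.0000837 × 500) = 0.959014
R(cache DIMM) = exp(−0.000244 × 500) = 0.885148
R(disk drive) = exp(−0.000632 × 500) = 0.729059
R(host adapter) = exp(−0.000152 × 500) = 0.926816
R(power supply module) = exp(−0.000451 × 500) = 0.798117
Series (cooling fan and cache DIMM): 0.959014 × 0.885148 = 0.848869
Parallel (disk drive and host adapter): 1 − (1 − 0.729059)(1 − 0.926816) = 0.980171
Series ([0.980171] and power supply module): 0.980171 × 0.798117 = 0.782291
Parallel ([0.848869] and [0.782291]): 1 − (1 − 0.848869)(1 − 0.782291) = 0.9671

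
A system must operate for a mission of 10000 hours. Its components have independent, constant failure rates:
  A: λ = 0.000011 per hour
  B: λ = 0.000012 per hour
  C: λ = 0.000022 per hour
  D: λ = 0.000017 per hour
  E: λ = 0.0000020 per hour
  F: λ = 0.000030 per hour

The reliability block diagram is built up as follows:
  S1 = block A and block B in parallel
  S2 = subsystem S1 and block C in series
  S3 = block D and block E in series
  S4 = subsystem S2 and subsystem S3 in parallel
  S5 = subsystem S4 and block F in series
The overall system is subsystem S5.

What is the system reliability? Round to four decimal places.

R(A) = exp(−0.000011 × 10000) = 0.895834
R(B) = exp(−0.000012 × 10000) = 0.886920
R(C) = exp(−0.000022 × 10000) = 0.802519
R(D) = exp(−0.000017 × 10000) = 0.843665
R(E) = exp(−0.0000020 × 10000) = 0.980199
R(F) = exp(−0.000030 × 10000) = 0.740818
Parallel (A and B): 1 − (1 − 0.895834)(1 − 0.886920) = 0.988221
Series ([0.988221] and C): 0.988221 × 0.802519 = 0.793066
Series (D and E): 0.843665 × 0.980199 = 0.826960
Parallel ([0.793066] and [0.826960]): 1 − (1 − 0.793066)(1 − 0.826960) = 0.964192
Series ([0.964192] and F): 0.964192 × 0.740818 = 0.7143

0.7143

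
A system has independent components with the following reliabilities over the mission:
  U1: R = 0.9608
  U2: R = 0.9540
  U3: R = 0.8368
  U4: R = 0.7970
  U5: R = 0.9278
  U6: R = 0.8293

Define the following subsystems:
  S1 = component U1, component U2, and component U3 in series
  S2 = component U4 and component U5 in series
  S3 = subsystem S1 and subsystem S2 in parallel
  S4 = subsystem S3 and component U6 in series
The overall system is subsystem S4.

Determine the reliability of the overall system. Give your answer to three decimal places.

0.779

Series (U1, U2, and U3): 0.96080 × 0.95400 × 0.83680 = 0.76701
Series (U4 and U5): 0.79700 × 0.92780 = 0.73946
Parallel ([0.76701] and [0.73946]): 1 − (1 − 0.76701)(1 − 0.73946) = 0.93930
Series ([0.93930] and U6): 0.93930 × 0.82930 = 0.779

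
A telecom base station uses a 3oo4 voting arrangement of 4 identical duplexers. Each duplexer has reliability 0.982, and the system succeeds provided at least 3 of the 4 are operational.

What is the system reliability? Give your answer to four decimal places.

0.9981

R = Σ_{i=3}^{4} C(4,i) p^i (1−p)^{4−i} with p = 0.982
C(4,3)·0.982^3·0.018^1 = 0.068182
C(4,4)·0.982^4·0.018^0 = 0.929921
Sum = 0.9981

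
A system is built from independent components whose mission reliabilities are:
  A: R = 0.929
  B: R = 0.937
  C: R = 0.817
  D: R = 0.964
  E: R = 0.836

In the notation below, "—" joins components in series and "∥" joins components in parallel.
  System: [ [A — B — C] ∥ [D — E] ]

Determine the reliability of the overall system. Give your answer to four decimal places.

Series (A, B, and C): 0.929000 × 0.937000 × 0.817000 = 0.711176
Series (D and E): 0.964000 × 0.836000 = 0.805904
Parallel ([0.711176] and [0.805904]): 1 − (1 − 0.711176)(1 − 0.805904) = 0.9439

0.9439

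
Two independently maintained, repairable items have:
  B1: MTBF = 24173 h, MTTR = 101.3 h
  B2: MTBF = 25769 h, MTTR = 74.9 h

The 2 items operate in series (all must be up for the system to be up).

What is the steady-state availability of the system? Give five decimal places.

0.99294

A(B1) = MTBF/(MTBF+MTTR) = 24173/(24173+101.3) = 0.995827
A(B2) = MTBF/(MTBF+MTTR) = 25769/(25769+74.9) = 0.997102
Series availability: 0.995827 × 0.997102 = 0.99294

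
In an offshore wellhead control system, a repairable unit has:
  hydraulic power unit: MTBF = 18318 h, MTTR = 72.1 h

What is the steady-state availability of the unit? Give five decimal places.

0.99608

A(hydraulic power unit) = MTBF/(MTBF+MTTR) = 18318/(18318+72.1) = 0.99608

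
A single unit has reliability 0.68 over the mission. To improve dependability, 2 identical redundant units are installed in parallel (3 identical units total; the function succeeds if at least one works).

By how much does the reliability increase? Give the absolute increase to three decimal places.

R_before = 0.68
R_after = 1 − (1 − 0.68)^3 = 0.967
ΔR = 0.967 − 0.68 = 0.287

0.287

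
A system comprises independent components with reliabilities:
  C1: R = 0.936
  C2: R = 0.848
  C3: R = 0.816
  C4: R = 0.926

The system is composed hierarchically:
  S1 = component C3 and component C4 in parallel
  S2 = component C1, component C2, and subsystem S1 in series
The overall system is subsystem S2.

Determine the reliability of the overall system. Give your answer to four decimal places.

Parallel (C3 and C4): 1 − (1 − 0.816000)(1 − 0.926000) = 0.986384
Series (C1, C2, and [0.986384]): 0.936000 × 0.848000 × 0.986384 = 0.7829

0.7829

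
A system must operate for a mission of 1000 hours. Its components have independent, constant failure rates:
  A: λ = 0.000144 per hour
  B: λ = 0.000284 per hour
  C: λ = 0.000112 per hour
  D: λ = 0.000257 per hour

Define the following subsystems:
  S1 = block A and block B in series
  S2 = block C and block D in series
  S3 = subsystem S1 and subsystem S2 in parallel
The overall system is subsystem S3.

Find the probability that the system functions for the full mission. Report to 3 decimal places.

0.893

R(A) = exp(−0.000144 × 1000) = 0.86589
R(B) = exp(−0.000284 × 1000) = 0.75277
R(C) = exp(−0.000112 × 1000) = 0.89404
R(D) = exp(−0.000257 × 1000) = 0.77337
Series (A and B): 0.86589 × 0.75277 = 0.65182
Series (C and D): 0.89404 × 0.77337 = 0.69142
Parallel ([0.65182] and [0.69142]): 1 − (1 − 0.65182)(1 − 0.69142) = 0.893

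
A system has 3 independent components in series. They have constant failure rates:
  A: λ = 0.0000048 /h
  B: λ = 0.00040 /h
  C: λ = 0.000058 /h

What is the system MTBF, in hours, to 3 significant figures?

Series of exponential components: λ_sys = Σ λ_i
λ_sys = 0.0000048 + 0.00040 + 0.000058 = 4.6280e-04 /h
MTBF = 1 / λ_sys = 2160 h

2160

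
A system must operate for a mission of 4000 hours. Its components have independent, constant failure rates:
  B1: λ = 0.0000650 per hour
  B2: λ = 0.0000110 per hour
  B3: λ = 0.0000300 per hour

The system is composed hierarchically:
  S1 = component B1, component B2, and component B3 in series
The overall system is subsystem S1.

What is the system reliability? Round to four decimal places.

R(B1) = exp(−0.0000650 × 4000) = 0.771052
R(B2) = exp(−0.0000110 × 4000) = 0.956954
R(B3) = exp(−0.0000300 × 4000) = 0.886920
Series (B1, B2, and B3): 0.771052 × 0.956954 × 0.886920 = 0.6544

0.6544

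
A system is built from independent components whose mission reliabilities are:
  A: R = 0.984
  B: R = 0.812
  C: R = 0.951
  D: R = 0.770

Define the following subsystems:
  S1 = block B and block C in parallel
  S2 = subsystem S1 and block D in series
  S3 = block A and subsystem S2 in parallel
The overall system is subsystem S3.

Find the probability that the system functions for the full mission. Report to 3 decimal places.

0.996

Parallel (B and C): 1 − (1 − 0.81200)(1 − 0.95100) = 0.99079
Series ([0.99079] and D): 0.99079 × 0.77000 = 0.76291
Parallel (A and [0.76291]): 1 − (1 − 0.98400)(1 − 0.76291) = 0.996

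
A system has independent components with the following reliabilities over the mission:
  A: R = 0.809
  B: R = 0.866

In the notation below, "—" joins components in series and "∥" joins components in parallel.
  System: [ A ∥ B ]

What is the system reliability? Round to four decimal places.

0.9744

Parallel (A and B): 1 − (1 − 0.809000)(1 − 0.866000) = 0.9744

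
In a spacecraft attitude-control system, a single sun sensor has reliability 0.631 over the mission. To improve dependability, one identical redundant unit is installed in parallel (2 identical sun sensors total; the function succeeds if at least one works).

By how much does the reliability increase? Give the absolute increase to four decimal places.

R_before = 0.631
R_after = 1 − (1 − 0.631)^2 = 0.8638
ΔR = 0.8638 − 0.631 = 0.2328

0.2328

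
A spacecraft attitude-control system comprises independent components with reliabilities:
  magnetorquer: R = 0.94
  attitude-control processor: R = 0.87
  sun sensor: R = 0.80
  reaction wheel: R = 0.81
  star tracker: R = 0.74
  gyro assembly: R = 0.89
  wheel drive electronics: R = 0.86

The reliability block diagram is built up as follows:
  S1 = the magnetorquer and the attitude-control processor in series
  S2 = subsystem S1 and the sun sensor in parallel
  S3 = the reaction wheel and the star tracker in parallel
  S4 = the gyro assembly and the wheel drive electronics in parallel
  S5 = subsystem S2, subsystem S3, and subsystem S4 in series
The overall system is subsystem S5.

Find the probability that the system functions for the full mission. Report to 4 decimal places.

Series (magnetorquer and attitude-control processor): 0.940000 × 0.870000 = 0.817800
Parallel ([0.817800] and sun sensor): 1 − (1 − 0.817800)(1 − 0.800000) = 0.963560
Parallel (reaction wheel and star tracker): 1 − (1 − 0.810000)(1 − 0.740000) = 0.950600
Parallel (gyro assembly and wheel drive electronics): 1 − (1 − 0.890000)(1 − 0.860000) = 0.984600
Series ([0.963560], [0.950600], and [0.984600]): 0.963560 × 0.950600 × 0.984600 = 0.9019

0.9019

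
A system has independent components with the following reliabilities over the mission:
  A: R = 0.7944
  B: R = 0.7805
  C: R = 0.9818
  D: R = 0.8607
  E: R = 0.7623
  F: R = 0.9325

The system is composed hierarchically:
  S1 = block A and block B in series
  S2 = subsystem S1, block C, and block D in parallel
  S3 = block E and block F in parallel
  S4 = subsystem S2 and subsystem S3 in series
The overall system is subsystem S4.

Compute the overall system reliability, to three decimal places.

Series (A and B): 0.79440 × 0.78050 = 0.62003
Parallel ([0.62003], C, and D): 1 − (1 − 0.62003)(1 − 0.98180)(1 − 0.86070) = 0.99904
Parallel (E and F): 1 − (1 − 0.76230)(1 − 0.93250) = 0.98396
Series ([0.99904] and [0.98396]): 0.99904 × 0.98396 = 0.983

0.983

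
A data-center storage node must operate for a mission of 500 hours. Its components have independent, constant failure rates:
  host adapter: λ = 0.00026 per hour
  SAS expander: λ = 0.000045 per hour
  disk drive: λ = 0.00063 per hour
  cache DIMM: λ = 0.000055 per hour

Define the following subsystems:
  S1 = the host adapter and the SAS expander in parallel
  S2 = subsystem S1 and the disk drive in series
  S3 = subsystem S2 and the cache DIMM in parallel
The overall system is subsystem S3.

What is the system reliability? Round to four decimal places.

0.9926

R(host adapter) = exp(−0.00026 × 500) = 0.878095
R(SAS expander) = exp(−0.000045 × 500) = 0.977751
R(disk drive) = exp(−0.00063 × 500) = 0.729789
R(cache DIMM) = exp(−0.000055 × 500) = 0.972875
Parallel (host adapter and SAS expander): 1 − (1 − 0.878095)(1 − 0.977751) = 0.997288
Series ([0.997288] and disk drive): 0.997288 × 0.729789 = 0.727810
Parallel ([0.727810] and cache DIMM): 1 − (1 − 0.727810)(1 − 0.972875) = 0.9926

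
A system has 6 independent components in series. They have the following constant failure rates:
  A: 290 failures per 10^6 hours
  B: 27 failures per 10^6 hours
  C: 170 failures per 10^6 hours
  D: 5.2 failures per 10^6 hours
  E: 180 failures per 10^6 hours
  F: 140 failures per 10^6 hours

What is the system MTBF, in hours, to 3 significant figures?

1230

Series of exponential components: λ_sys = Σ λ_i
λ_sys = 0.00029 + 0.000027 + 0.00017 + 0.0000052 + 0.00018 + 0.00014 = 8.1220e-04 /h
MTBF = 1 / λ_sys = 1230 h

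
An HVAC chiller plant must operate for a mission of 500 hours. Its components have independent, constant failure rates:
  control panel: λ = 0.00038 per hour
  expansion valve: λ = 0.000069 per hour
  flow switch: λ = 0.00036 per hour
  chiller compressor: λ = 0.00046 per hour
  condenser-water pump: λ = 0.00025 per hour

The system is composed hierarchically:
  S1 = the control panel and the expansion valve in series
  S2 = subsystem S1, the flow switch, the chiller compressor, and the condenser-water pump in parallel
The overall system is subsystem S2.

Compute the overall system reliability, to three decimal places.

0.999

R(control panel) = exp(−0.00038 × 500) = 0.82696
R(expansion valve) = exp(−0.000069 × 500) = 0.96609
R(flow switch) = exp(−0.00036 × 500) = 0.83527
R(chiller compressor) = exp(−0.00046 × 500) = 0.79453
R(condenser-water pump) = exp(−0.00025 × 500) = 0.88250
Series (control panel and expansion valve): 0.82696 × 0.96609 = 0.79892
Parallel ([0.79892], flow switch, chiller compressor, and condenser-water pump): 1 − (1 − 0.79892)(1 − 0.83527)(1 − 0.79453)(1 − 0.88250) = 0.999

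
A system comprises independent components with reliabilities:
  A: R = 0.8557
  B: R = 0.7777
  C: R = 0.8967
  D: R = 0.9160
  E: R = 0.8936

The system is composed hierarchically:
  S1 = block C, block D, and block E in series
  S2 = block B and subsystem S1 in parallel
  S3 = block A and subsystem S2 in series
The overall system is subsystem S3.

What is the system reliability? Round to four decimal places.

0.8051

Series (C, D, and E): 0.896700 × 0.916000 × 0.893600 = 0.733983
Parallel (B and [0.733983]): 1 − (1 − 0.777700)(1 − 0.733983) = 0.940864
Series (A and [0.940864]): 0.855700 × 0.940864 = 0.8051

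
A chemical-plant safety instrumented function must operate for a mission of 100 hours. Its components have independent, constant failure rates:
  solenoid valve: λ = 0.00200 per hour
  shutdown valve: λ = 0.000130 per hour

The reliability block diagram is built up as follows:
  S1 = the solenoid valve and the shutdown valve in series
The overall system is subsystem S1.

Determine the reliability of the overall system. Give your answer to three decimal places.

R(solenoid valve) = exp(−0.00200 × 100) = 0.81873
R(shutdown valve) = exp(−0.000130 × 100) = 0.98708
Series (solenoid valve and shutdown valve): 0.81873 × 0.98708 = 0.808

0.808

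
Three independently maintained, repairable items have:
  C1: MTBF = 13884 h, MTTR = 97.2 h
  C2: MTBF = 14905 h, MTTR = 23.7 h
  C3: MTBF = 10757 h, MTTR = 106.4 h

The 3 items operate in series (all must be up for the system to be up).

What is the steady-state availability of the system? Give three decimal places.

A(C1) = MTBF/(MTBF+MTTR) = 13884/(13884+97.2) = 0.993048
A(C2) = MTBF/(MTBF+MTTR) = 14905/(14905+23.7) = 0.998412
A(C3) = MTBF/(MTBF+MTTR) = 10757/(10757+106.4) = 0.990206
Series availability: 0.993048 × 0.998412 × 0.990206 = 0.982

0.982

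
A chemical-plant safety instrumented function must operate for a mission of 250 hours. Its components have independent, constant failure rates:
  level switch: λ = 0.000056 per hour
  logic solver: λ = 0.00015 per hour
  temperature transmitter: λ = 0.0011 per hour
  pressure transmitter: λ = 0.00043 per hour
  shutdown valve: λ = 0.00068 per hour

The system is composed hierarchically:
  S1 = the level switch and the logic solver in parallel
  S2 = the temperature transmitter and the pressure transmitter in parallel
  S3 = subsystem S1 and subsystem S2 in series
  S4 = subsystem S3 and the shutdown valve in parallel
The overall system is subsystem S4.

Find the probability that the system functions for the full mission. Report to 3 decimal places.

R(level switch) = exp(−0.000056 × 250) = 0.98610
R(logic solver) = exp(−0.00015 × 250) = 0.96319
R(temperature transmitter) = exp(−0.0011 × 250) = 0.75957
R(pressure transmitter) = exp(−0.00043 × 250) = 0.89808
R(shutdown valve) = exp(−0.00068 × 250) = 0.84366
Parallel (level switch and logic solver): 1 − (1 − 0.98610)(1 − 0.96319) = 0.99949
Parallel (temperature transmitter and pressure transmitter): 1 − (1 − 0.75957)(1 − 0.89808) = 0.97550
Series ([0.99949] and [0.97550]): 0.99949 × 0.97550 = 0.97500
Parallel ([0.97500] and shutdown valve): 1 − (1 − 0.97500)(1 − 0.84366) = 0.996

0.996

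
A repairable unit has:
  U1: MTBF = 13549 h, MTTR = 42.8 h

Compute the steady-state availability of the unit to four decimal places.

0.9969

A(U1) = MTBF/(MTBF+MTTR) = 13549/(13549+42.8) = 0.9969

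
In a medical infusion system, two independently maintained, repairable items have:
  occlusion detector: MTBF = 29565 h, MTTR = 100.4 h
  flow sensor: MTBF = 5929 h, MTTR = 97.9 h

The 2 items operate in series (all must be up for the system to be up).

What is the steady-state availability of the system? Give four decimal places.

A(occlusion detector) = MTBF/(MTBF+MTTR) = 29565/(29565+100.4) = 0.996616
A(flow sensor) = MTBF/(MTBF+MTTR) = 5929/(5929+97.9) = 0.983756
Series availability: 0.996616 × 0.983756 = 0.9804

0.9804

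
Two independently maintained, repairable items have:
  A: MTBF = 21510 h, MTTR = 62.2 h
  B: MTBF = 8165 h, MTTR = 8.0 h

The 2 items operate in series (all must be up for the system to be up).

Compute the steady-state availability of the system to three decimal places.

A(A) = MTBF/(MTBF+MTTR) = 21510/(21510+62.2) = 0.997117
A(B) = MTBF/(MTBF+MTTR) = 8165/(8165+8.0) = 0.999021
Series availability: 0.997117 × 0.999021 = 0.996

0.996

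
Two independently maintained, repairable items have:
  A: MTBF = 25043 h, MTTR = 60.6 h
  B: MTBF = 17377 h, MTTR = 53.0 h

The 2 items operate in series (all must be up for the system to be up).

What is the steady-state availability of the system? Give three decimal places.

0.995

A(A) = MTBF/(MTBF+MTTR) = 25043/(25043+60.6) = 0.997586
A(B) = MTBF/(MTBF+MTTR) = 17377/(17377+53.0) = 0.996959
Series availability: 0.997586 × 0.996959 = 0.995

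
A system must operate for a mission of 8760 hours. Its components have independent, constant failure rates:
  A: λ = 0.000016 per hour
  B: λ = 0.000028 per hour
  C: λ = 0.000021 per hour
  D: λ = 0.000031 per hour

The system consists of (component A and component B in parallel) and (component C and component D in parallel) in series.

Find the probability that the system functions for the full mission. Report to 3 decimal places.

R(A) = exp(−0.000016 × 8760) = 0.86922
R(B) = exp(−0.000028 × 8760) = 0.78249
R(C) = exp(−0.000021 × 8760) = 0.83197
R(D) = exp(−0.000031 × 8760) = 0.76219
Parallel (A and B): 1 − (1 − 0.86922)(1 − 0.78249) = 0.97155
Parallel (C and D): 1 − (1 − 0.83197)(1 − 0.76219) = 0.96004
Series ([0.97155] and [0.96004]): 0.97155 × 0.96004 = 0.933

0.933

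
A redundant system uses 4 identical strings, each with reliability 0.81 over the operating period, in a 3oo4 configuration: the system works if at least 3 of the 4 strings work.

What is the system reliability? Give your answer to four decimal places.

0.8344

R = Σ_{i=3}^{4} C(4,i) p^i (1−p)^{4−i} with p = 0.81
C(4,3)·0.81^3·0.19^1 = 0.403895
C(4,4)·0.81^4·0.19^0 = 0.430467
Sum = 0.8344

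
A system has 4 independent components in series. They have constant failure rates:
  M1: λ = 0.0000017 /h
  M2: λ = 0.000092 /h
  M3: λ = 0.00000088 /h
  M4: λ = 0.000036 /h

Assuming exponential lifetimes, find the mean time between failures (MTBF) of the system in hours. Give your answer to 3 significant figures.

Series of exponential components: λ_sys = Σ λ_i
λ_sys = 0.0000017 + 0.000092 + 0.00000088 + 0.000036 = 1.3058e-04 /h
MTBF = 1 / λ_sys = 7660 h

7660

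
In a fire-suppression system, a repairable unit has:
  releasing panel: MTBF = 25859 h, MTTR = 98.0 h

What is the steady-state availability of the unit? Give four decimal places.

A(releasing panel) = MTBF/(MTBF+MTTR) = 25859/(25859+98.0) = 0.9962

0.9962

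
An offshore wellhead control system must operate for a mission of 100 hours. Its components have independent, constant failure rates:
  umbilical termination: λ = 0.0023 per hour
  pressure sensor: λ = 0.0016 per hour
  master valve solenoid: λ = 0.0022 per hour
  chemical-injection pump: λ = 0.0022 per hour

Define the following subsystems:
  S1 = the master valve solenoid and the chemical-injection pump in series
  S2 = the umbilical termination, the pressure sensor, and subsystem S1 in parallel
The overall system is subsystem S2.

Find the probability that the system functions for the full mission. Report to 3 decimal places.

0.989

R(umbilical termination) = exp(−0.0023 × 100) = 0.79453
R(pressure sensor) = exp(−0.0016 × 100) = 0.85214
R(master valve solenoid) = exp(−0.0022 × 100) = 0.80252
R(chemical-injection pump) = exp(−0.0022 × 100) = 0.80252
Series (master valve solenoid and chemical-injection pump): 0.80252 × 0.80252 = 0.64404
Parallel (umbilical termination, pressure sensor, and [0.64404]): 1 − (1 − 0.79453)(1 − 0.85214)(1 − 0.64404) = 0.989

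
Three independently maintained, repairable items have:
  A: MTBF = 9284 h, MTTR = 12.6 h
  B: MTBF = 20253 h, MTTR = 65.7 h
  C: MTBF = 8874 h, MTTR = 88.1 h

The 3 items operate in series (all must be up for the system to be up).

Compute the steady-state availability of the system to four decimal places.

0.9856

A(A) = MTBF/(MTBF+MTTR) = 9284/(9284+12.6) = 0.998645
A(B) = MTBF/(MTBF+MTTR) = 20253/(20253+65.7) = 0.996767
A(C) = MTBF/(MTBF+MTTR) = 8874/(8874+88.1) = 0.990170
Series availability: 0.998645 × 0.996767 × 0.990170 = 0.9856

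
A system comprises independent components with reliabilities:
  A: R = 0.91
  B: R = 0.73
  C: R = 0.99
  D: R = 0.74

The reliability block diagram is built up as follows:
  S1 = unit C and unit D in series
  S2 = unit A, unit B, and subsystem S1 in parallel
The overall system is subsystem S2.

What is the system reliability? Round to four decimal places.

0.9935

Series (C and D): 0.990000 × 0.740000 = 0.732600
Parallel (A, B, and [0.732600]): 1 − (1 − 0.910000)(1 − 0.730000)(1 − 0.732600) = 0.9935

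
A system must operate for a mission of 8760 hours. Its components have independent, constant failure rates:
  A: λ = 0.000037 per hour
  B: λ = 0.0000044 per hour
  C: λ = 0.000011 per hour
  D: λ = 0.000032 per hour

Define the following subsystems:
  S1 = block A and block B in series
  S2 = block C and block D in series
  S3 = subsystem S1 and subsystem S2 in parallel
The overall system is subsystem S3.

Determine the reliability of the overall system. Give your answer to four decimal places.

R(A) = exp(−0.000037 × 8760) = 0.723163
R(B) = exp(−0.0000044 × 8760) = 0.962189
R(C) = exp(−0.000011 × 8760) = 0.908137
R(D) = exp(−0.000032 × 8760) = 0.755542
Series (A and B): 0.723163 × 0.962189 = 0.695819
Series (C and D): 0.908137 × 0.755542 = 0.686136
Parallel ([0.695819] and [0.686136]): 1 − (1 − 0.695819)(1 − 0.686136) = 0.9045

0.9045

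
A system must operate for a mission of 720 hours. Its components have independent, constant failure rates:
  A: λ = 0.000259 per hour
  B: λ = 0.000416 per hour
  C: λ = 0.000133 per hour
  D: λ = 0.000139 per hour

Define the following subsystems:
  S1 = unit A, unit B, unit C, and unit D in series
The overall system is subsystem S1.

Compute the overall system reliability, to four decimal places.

R(A) = exp(−0.000259 × 720) = 0.829875
R(B) = exp(−0.000416 × 720) = 0.741174
R(C) = exp(−0.000133 × 720) = 0.908682
R(D) = exp(−0.000139 × 720) = 0.904765
Series (A, B, C, and D): 0.829875 × 0.741174 × 0.908682 × 0.904765 = 0.5057

0.5057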